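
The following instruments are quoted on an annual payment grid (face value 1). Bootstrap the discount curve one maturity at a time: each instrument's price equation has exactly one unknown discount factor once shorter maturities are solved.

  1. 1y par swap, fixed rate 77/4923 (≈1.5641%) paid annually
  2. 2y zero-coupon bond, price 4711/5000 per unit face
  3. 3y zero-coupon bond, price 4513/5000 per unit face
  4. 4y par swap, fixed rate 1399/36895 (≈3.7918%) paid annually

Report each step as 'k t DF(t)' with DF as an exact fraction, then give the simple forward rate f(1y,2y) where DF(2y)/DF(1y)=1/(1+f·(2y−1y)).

1 1 4923/5000
2 2 4711/5000
3 3 4513/5000
4 4 8601/10000
f(1y,2y) = ((4923/5000)/(4711/5000) − 1)/(1) = 212/4711 ≈ 4.5001%

step 1 [1y] swap r/1=77/4923: DF=(1 − 77/4923·(0))/(1+77/4923) = 4923/5000 ≈ 0.984600
step 2 [2y] zero: DF = P = 4711/5000 ≈ 0.942200
step 3 [3y] zero: DF = P = 4513/5000 ≈ 0.902600
step 4 [4y] swap r/1=1399/36895: DF=(1 − 1399/36895·(0.984600+0.942200+0.902600))/(1+1399/36895) = 8601/10000 ≈ 0.860100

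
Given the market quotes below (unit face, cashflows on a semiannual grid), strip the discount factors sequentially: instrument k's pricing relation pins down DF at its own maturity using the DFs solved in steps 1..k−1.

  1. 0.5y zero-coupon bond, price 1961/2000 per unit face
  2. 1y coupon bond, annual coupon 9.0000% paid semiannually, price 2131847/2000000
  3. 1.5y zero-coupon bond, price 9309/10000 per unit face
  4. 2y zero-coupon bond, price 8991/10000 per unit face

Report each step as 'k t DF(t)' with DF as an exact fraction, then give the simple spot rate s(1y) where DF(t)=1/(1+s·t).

step 1 [0.5y] zero: DF = P = 1961/2000 ≈ 0.980500
step 2 [1y] bond c/2=9/200: DF=(2131847/2000000 − 9/200·(0.980500))/(1+9/200) = 4889/5000 ≈ 0.977800
step 3 [1.5y] zero: DF = P = 9309/10000 ≈ 0.930900
step 4 [2y] zero: DF = P = 8991/10000 ≈ 0.899100

1 1/2 1961/2000
2 1 4889/5000
3 3/2 9309/10000
4 2 8991/10000
s(1y) = (1/(4889/5000) − 1)/(1) = 111/4889 ≈ 2.2704%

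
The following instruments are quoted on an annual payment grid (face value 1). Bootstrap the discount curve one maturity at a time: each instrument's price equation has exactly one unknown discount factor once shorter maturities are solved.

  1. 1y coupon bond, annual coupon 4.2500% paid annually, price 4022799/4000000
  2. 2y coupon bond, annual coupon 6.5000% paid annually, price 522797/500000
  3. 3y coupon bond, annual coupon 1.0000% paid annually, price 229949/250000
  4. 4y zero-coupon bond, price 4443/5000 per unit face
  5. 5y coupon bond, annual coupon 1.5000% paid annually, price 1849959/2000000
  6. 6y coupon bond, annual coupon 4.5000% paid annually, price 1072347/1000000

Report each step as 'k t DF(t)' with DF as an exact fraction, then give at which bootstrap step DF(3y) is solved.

step 1 [1y] bond c/1=17/400: DF=(4022799/4000000 − 17/400·(0))/(1+17/400) = 9647/10000 ≈ 0.964700
step 2 [2y] bond c/1=13/200: DF=(522797/500000 − 13/200·(0.964700))/(1+13/200) = 9229/10000 ≈ 0.922900
step 3 [3y] bond c/1=1/100: DF=(229949/250000 − 1/100·(0.964700+0.922900))/(1+1/100) = 223/250 ≈ 0.892000
step 4 [4y] zero: DF = P = 4443/5000 ≈ 0.888600
step 5 [5y] bond c/1=3/200: DF=(1849959/2000000 − 3/200·(0.964700+0.922900+0.892000+0.888600))/(1+3/200) = 8571/10000 ≈ 0.857100
step 6 [6y] bond c/1=9/200: DF=(1072347/1000000 − 9/200·(0.964700+0.922900+0.892000+0.888600+0.857100))/(1+9/200) = 8313/10000 ≈ 0.831300

1 1 9647/10000
2 2 9229/10000
3 3 223/250
4 4 4443/5000
5 5 8571/10000
6 6 8313/10000
DF(3y) is solved at step 3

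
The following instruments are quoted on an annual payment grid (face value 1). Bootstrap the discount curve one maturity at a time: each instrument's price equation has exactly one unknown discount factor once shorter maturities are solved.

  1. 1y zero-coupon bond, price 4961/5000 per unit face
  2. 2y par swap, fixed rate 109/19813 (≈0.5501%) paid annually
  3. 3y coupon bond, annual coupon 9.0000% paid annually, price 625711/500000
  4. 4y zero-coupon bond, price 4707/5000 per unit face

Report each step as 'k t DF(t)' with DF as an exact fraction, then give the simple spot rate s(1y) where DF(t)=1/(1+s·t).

step 1 [1y] zero: DF = P = 4961/5000 ≈ 0.992200
step 2 [2y] swap r/1=109/19813: DF=(1 − 109/19813·(0.992200))/(1+109/19813) = 9891/10000 ≈ 0.989100
step 3 [3y] bond c/1=9/100: DF=(625711/500000 − 9/100·(0.992200+0.989100))/(1+9/100) = 1969/2000 ≈ 0.984500
step 4 [4y] zero: DF = P = 4707/5000 ≈ 0.941400

1 1 4961/5000
2 2 9891/10000
3 3 1969/2000
4 4 4707/5000
s(1y) = (1/(4961/5000) − 1)/(1) = 39/4961 ≈ 0.7861%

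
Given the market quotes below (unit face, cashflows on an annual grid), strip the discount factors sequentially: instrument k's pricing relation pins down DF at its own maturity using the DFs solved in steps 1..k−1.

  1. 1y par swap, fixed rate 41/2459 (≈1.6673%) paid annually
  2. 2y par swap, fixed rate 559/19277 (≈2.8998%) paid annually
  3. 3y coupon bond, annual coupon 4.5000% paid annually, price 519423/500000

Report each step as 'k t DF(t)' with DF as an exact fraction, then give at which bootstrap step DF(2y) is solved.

1 1 2459/2500
2 2 9441/10000
3 3 9111/10000
DF(2y) is solved at step 2

step 1 [1y] swap r/1=41/2459: DF=(1 − 41/2459·(0))/(1+41/2459) = 2459/2500 ≈ 0.983600
step 2 [2y] swap r/1=559/19277: DF=(1 − 559/19277·(0.983600))/(1+559/19277) = 9441/10000 ≈ 0.944100
step 3 [3y] bond c/1=9/200: DF=(519423/500000 − 9/200·(0.983600+0.944100))/(1+9/200) = 9111/10000 ≈ 0.911100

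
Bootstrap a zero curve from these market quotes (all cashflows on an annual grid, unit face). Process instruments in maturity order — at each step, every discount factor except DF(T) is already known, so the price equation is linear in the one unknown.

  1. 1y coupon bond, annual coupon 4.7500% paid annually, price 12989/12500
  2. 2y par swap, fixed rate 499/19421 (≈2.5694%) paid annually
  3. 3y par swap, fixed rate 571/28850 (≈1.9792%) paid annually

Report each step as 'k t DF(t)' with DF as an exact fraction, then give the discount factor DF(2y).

step 1 [1y] bond c/1=19/400: DF=(12989/12500 − 19/400·(0))/(1+19/400) = 124/125 ≈ 0.992000
step 2 [2y] swap r/1=499/19421: DF=(1 − 499/19421·(0.992000))/(1+499/19421) = 9501/10000 ≈ 0.950100
step 3 [3y] swap r/1=571/28850: DF=(1 − 571/28850·(0.992000+0.950100))/(1+571/28850) = 9429/10000 ≈ 0.942900

1 1 124/125
2 2 9501/10000
3 3 9429/10000
DF(2y) = 9501/10000 ≈ 0.950100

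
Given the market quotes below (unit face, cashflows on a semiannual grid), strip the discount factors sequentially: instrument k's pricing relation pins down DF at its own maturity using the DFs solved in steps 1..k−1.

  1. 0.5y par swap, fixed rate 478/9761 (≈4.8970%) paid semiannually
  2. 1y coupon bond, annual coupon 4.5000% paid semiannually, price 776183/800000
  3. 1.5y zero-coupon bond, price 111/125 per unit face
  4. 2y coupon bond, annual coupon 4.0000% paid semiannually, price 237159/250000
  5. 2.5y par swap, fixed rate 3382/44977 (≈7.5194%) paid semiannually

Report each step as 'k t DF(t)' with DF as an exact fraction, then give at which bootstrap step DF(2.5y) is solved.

1 1/2 9761/10000
2 1 4637/5000
3 3/2 111/125
4 2 8753/10000
5 5/2 8309/10000
DF(2.5y) is solved at step 5

step 1 [0.5y] swap r/2=239/9761: DF=(1 − 239/9761·(0))/(1+239/9761) = 9761/10000 ≈ 0.976100
step 2 [1y] bond c/2=9/400: DF=(776183/800000 − 9/400·(0.976100))/(1+9/400) = 4637/5000 ≈ 0.927400
step 3 [1.5y] zero: DF = P = 111/125 ≈ 0.888000
step 4 [2y] bond c/2=1/50: DF=(237159/250000 − 1/50·(0.976100+0.927400+0.888000))/(1+1/50) = 8753/10000 ≈ 0.875300
step 5 [2.5y] swap r/2=1691/44977: DF=(1 − 1691/44977·(0.976100+0.927400+0.888000+0.875300))/(1+1691/44977) = 8309/10000 ≈ 0.830900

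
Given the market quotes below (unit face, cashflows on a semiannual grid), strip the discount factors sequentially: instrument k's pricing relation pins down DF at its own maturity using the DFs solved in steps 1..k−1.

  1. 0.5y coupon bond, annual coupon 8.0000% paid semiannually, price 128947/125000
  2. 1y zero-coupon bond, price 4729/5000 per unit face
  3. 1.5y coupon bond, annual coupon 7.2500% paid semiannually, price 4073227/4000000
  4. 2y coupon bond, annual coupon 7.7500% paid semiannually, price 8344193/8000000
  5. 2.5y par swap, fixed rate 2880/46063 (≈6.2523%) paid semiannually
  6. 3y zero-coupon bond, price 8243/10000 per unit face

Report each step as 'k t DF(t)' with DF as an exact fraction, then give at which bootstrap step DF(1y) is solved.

1 1/2 9919/10000
2 1 4729/5000
3 3/2 9149/10000
4 2 8977/10000
5 5/2 107/125
6 3 8243/10000
DF(1y) is solved at step 2

step 1 [0.5y] bond c/2=1/25: DF=(128947/125000 − 1/25·(0))/(1+1/25) = 9919/10000 ≈ 0.991900
step 2 [1y] zero: DF = P = 4729/5000 ≈ 0.945800
step 3 [1.5y] bond c/2=29/800: DF=(4073227/4000000 − 29/800·(0.991900+0.945800))/(1+29/800) = 9149/10000 ≈ 0.914900
step 4 [2y] bond c/2=31/800: DF=(8344193/8000000 − 31/800·(0.991900+0.945800+0.914900))/(1+31/800) = 8977/10000 ≈ 0.897700
step 5 [2.5y] swap r/2=1440/46063: DF=(1 − 1440/46063·(0.991900+0.945800+0.914900+0.897700))/(1+1440/46063) = 107/125 ≈ 0.856000
step 6 [3y] zero: DF = P = 8243/10000 ≈ 0.824300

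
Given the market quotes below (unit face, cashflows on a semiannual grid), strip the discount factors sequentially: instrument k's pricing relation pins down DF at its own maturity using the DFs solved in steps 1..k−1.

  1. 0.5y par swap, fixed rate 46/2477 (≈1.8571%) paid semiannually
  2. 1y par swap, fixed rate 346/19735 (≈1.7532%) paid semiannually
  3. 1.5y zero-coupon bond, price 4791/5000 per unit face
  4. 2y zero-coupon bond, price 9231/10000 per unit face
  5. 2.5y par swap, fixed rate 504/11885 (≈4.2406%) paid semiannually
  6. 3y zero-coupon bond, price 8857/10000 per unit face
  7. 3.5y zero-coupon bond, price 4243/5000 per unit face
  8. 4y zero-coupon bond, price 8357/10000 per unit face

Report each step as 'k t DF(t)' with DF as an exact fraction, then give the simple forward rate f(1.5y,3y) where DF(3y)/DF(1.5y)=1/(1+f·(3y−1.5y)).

step 1 [0.5y] swap r/2=23/2477: DF=(1 − 23/2477·(0))/(1+23/2477) = 2477/2500 ≈ 0.990800
step 2 [1y] swap r/2=173/19735: DF=(1 − 173/19735·(0.990800))/(1+173/19735) = 9827/10000 ≈ 0.982700
step 3 [1.5y] zero: DF = P = 4791/5000 ≈ 0.958200
step 4 [2y] zero: DF = P = 9231/10000 ≈ 0.923100
step 5 [2.5y] swap r/2=252/11885: DF=(1 − 252/11885·(0.990800+0.982700+0.958200+0.923100))/(1+252/11885) = 562/625 ≈ 0.899200
step 6 [3y] zero: DF = P = 8857/10000 ≈ 0.885700
step 7 [3.5y] zero: DF = P = 4243/5000 ≈ 0.848600
step 8 [4y] zero: DF = P = 8357/10000 ≈ 0.835700

1 1/2 2477/2500
2 1 9827/10000
3 3/2 4791/5000
4 2 9231/10000
5 5/2 562/625
6 3 8857/10000
7 7/2 4243/5000
8 4 8357/10000
f(1.5y,3y) = ((4791/5000)/(8857/10000) − 1)/(3/2) = 1450/26571 ≈ 5.4571%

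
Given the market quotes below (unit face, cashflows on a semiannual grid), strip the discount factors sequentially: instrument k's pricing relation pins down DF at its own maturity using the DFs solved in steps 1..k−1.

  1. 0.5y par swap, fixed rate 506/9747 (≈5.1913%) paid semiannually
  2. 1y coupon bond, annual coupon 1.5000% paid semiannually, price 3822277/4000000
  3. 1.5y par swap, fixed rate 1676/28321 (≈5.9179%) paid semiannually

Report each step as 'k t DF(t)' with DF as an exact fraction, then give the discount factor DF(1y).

step 1 [0.5y] swap r/2=253/9747: DF=(1 − 253/9747·(0))/(1+253/9747) = 9747/10000 ≈ 0.974700
step 2 [1y] bond c/2=3/400: DF=(3822277/4000000 − 3/400·(0.974700))/(1+3/400) = 2353/2500 ≈ 0.941200
step 3 [1.5y] swap r/2=838/28321: DF=(1 − 838/28321·(0.974700+0.941200))/(1+838/28321) = 4581/5000 ≈ 0.916200

1 1/2 9747/10000
2 1 2353/2500
3 3/2 4581/5000
DF(1y) = 2353/2500 ≈ 0.941200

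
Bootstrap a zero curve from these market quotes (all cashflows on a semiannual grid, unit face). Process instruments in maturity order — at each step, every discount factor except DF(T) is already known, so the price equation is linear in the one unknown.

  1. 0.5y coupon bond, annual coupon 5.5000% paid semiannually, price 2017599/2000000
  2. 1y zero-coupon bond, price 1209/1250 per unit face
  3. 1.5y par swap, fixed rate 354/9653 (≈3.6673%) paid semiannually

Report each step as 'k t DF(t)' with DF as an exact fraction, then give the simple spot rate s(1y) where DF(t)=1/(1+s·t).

1 1/2 4909/5000
2 1 1209/1250
3 3/2 9469/10000
s(1y) = (1/(1209/1250) − 1)/(1) = 41/1209 ≈ 3.3912%

step 1 [0.5y] bond c/2=11/400: DF=(2017599/2000000 − 11/400·(0))/(1+11/400) = 4909/5000 ≈ 0.981800
step 2 [1y] zero: DF = P = 1209/1250 ≈ 0.967200
step 3 [1.5y] swap r/2=177/9653: DF=(1 − 177/9653·(0.981800+0.967200))/(1+177/9653) = 9469/10000 ≈ 0.946900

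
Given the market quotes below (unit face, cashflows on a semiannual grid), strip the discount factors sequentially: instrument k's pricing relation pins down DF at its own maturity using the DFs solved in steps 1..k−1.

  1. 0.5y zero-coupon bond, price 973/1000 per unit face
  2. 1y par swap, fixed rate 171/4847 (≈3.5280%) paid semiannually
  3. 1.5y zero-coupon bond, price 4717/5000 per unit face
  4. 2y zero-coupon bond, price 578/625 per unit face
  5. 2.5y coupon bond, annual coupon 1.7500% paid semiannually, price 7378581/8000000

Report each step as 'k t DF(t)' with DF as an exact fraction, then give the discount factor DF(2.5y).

1 1/2 973/1000
2 1 4829/5000
3 3/2 4717/5000
4 2 578/625
5 5/2 8813/10000
DF(2.5y) = 8813/10000 ≈ 0.881300

step 1 [0.5y] zero: DF = P = 973/1000 ≈ 0.973000
step 2 [1y] swap r/2=171/9694: DF=(1 − 171/9694·(0.973000))/(1+171/9694) = 4829/5000 ≈ 0.965800
step 3 [1.5y] zero: DF = P = 4717/5000 ≈ 0.943400
step 4 [2y] zero: DF = P = 578/625 ≈ 0.924800
step 5 [2.5y] bond c/2=7/800: DF=(7378581/8000000 − 7/800·(0.973000+0.965800+0.943400+0.924800))/(1+7/800) = 8813/10000 ≈ 0.881300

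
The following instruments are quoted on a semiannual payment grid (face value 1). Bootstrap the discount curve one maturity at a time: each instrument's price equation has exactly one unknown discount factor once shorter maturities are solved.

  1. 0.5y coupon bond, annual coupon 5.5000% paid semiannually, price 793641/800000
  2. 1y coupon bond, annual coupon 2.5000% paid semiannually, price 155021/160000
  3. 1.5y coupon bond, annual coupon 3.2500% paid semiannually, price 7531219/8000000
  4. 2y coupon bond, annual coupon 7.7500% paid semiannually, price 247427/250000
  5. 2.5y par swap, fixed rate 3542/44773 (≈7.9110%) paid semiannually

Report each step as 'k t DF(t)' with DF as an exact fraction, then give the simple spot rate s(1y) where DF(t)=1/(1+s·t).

1 1/2 1931/2000
2 1 189/200
3 3/2 4479/5000
4 2 8481/10000
5 5/2 8229/10000
s(1y) = (1/(189/200) − 1)/(1) = 11/189 ≈ 5.8201%

step 1 [0.5y] bond c/2=11/400: DF=(793641/800000 − 11/400·(0))/(1+11/400) = 1931/2000 ≈ 0.965500
step 2 [1y] bond c/2=1/80: DF=(155021/160000 − 1/80·(0.965500))/(1+1/80) = 189/200 ≈ 0.945000
step 3 [1.5y] bond c/2=13/800: DF=(7531219/8000000 − 13/800·(0.965500+0.945000))/(1+13/800) = 4479/5000 ≈ 0.895800
step 4 [2y] bond c/2=31/800: DF=(247427/250000 − 31/800·(0.965500+0.945000+0.895800))/(1+31/800) = 8481/10000 ≈ 0.848100
step 5 [2.5y] swap r/2=1771/44773: DF=(1 − 1771/44773·(0.965500+0.945000+0.895800+0.848100))/(1+1771/44773) = 8229/10000 ≈ 0.822900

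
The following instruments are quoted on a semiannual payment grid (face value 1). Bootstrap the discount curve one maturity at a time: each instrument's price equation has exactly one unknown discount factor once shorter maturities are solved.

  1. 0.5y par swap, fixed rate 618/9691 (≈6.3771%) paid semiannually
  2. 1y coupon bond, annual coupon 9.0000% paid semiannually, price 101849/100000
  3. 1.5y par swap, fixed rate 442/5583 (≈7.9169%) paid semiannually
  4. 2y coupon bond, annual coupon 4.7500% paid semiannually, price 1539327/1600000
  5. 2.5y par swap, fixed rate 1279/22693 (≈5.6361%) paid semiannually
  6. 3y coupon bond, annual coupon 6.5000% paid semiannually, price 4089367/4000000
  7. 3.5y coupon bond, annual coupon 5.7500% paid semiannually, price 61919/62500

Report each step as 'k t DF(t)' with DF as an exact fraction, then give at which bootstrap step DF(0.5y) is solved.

step 1 [0.5y] swap r/2=309/9691: DF=(1 − 309/9691·(0))/(1+309/9691) = 9691/10000 ≈ 0.969100
step 2 [1y] bond c/2=9/200: DF=(101849/100000 − 9/200·(0.969100))/(1+9/200) = 9329/10000 ≈ 0.932900
step 3 [1.5y] swap r/2=221/5583: DF=(1 − 221/5583·(0.969100+0.932900))/(1+221/5583) = 1779/2000 ≈ 0.889500
step 4 [2y] bond c/2=19/800: DF=(1539327/1600000 − 19/800·(0.969100+0.932900+0.889500))/(1+19/800) = 7/8 ≈ 0.875000
step 5 [2.5y] swap r/2=1279/45386: DF=(1 − 1279/45386·(0.969100+0.932900+0.889500+0.875000))/(1+1279/45386) = 8721/10000 ≈ 0.872100
step 6 [3y] bond c/2=13/400: DF=(4089367/4000000 − 13/400·(0.969100+0.932900+0.889500+0.875000+0.872100))/(1+13/400) = 8473/10000 ≈ 0.847300
step 7 [3.5y] bond c/2=23/800: DF=(61919/62500 − 23/800·(0.969100+0.932900+0.889500+0.875000+0.872100+0.847300))/(1+23/800) = 13/16 ≈ 0.812500

1 1/2 9691/10000
2 1 9329/10000
3 3/2 1779/2000
4 2 7/8
5 5/2 8721/10000
6 3 8473/10000
7 7/2 13/16
DF(0.5y) is solved at step 1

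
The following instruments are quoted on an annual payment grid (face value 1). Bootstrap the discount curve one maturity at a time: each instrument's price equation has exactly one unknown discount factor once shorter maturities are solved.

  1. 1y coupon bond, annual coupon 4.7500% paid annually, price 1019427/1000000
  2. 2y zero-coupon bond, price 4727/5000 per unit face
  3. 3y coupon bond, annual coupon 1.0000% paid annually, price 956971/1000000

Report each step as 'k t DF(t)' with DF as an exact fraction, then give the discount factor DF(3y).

1 1 2433/2500
2 2 4727/5000
3 3 1857/2000
DF(3y) = 1857/2000 ≈ 0.928500

step 1 [1y] bond c/1=19/400: DF=(1019427/1000000 − 19/400·(0))/(1+19/400) = 2433/2500 ≈ 0.973200
step 2 [2y] zero: DF = P = 4727/5000 ≈ 0.945400
step 3 [3y] bond c/1=1/100: DF=(956971/1000000 − 1/100·(0.973200+0.945400))/(1+1/100) = 1857/2000 ≈ 0.928500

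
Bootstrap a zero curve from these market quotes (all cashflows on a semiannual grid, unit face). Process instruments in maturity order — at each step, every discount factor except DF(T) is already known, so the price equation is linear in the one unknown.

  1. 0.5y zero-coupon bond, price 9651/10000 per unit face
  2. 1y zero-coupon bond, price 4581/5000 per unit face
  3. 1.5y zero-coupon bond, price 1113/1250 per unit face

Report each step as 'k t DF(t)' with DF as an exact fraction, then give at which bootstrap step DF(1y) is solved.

1 1/2 9651/10000
2 1 4581/5000
3 3/2 1113/1250
DF(1y) is solved at step 2

step 1 [0.5y] zero: DF = P = 9651/10000 ≈ 0.965100
step 2 [1y] zero: DF = P = 4581/5000 ≈ 0.916200
step 3 [1.5y] zero: DF = P = 1113/1250 ≈ 0.890400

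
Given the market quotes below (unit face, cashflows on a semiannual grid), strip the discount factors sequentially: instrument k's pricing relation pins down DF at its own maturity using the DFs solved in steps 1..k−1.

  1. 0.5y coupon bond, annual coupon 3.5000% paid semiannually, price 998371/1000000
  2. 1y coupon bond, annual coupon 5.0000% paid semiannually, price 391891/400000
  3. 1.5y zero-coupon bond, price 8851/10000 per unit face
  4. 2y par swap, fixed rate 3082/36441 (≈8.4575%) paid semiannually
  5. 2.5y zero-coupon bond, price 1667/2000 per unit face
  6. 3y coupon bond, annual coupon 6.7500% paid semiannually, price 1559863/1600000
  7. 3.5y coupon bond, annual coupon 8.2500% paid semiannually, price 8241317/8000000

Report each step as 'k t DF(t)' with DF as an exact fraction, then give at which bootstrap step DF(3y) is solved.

1 1/2 2453/2500
2 1 9319/10000
3 3/2 8851/10000
4 2 8459/10000
5 5/2 1667/2000
6 3 7969/10000
7 7/2 1951/2500
DF(3y) is solved at step 6

step 1 [0.5y] bond c/2=7/400: DF=(998371/1000000 − 7/400·(0))/(1+7/400) = 2453/2500 ≈ 0.981200
step 2 [1y] bond c/2=1/40: DF=(391891/400000 − 1/40·(0.981200))/(1+1/40) = 9319/10000 ≈ 0.931900
step 3 [1.5y] zero: DF = P = 8851/10000 ≈ 0.885100
step 4 [2y] swap r/2=1541/36441: DF=(1 − 1541/36441·(0.981200+0.931900+0.885100))/(1+1541/36441) = 8459/10000 ≈ 0.845900
step 5 [2.5y] zero: DF = P = 1667/2000 ≈ 0.833500
step 6 [3y] bond c/2=27/800: DF=(1559863/1600000 − 27/800·(0.981200+0.931900+0.885100+0.845900+0.833500))/(1+27/800) = 7969/10000 ≈ 0.796900
step 7 [3.5y] bond c/2=33/800: DF=(8241317/8000000 − 33/800·(0.981200+0.931900+0.885100+0.845900+0.833500+0.796900))/(1+33/800) = 1951/2500 ≈ 0.780400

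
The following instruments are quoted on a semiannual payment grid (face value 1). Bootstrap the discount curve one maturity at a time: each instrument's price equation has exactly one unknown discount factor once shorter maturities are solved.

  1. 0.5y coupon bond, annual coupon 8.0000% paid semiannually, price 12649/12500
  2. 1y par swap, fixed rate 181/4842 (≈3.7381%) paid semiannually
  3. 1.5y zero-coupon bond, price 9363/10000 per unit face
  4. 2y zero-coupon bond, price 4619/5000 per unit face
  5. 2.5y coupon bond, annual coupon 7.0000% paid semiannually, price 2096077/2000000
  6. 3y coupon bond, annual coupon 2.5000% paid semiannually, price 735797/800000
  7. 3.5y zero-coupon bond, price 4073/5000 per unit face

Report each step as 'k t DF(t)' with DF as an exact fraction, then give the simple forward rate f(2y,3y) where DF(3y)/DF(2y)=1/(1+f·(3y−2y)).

1 1/2 973/1000
2 1 4819/5000
3 3/2 9363/10000
4 2 4619/5000
5 5/2 4421/5000
6 3 4253/5000
7 7/2 4073/5000
f(2y,3y) = ((4619/5000)/(4253/5000) − 1)/(1) = 366/4253 ≈ 8.6057%

step 1 [0.5y] bond c/2=1/25: DF=(12649/12500 − 1/25·(0))/(1+1/25) = 973/1000 ≈ 0.973000
step 2 [1y] swap r/2=181/9684: DF=(1 − 181/9684·(0.973000))/(1+181/9684) = 4819/5000 ≈ 0.963800
step 3 [1.5y] zero: DF = P = 9363/10000 ≈ 0.936300
step 4 [2y] zero: DF = P = 4619/5000 ≈ 0.923800
step 5 [2.5y] bond c/2=7/200: DF=(2096077/2000000 − 7/200·(0.973000+0.963800+0.936300+0.923800))/(1+7/200) = 4421/5000 ≈ 0.884200
step 6 [3y] bond c/2=1/80: DF=(735797/800000 − 1/80·(0.973000+0.963800+0.936300+0.923800+0.884200))/(1+1/80) = 4253/5000 ≈ 0.850600
step 7 [3.5y] zero: DF = P = 4073/5000 ≈ 0.814600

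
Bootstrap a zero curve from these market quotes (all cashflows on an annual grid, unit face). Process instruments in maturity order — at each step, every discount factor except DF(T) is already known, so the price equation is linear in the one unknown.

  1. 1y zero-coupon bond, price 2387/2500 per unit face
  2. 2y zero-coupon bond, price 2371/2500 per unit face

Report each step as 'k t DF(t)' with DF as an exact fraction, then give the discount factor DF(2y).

step 1 [1y] zero: DF = P = 2387/2500 ≈ 0.954800
step 2 [2y] zero: DF = P = 2371/2500 ≈ 0.948400

1 1 2387/2500
2 2 2371/2500
DF(2y) = 2371/2500 ≈ 0.948400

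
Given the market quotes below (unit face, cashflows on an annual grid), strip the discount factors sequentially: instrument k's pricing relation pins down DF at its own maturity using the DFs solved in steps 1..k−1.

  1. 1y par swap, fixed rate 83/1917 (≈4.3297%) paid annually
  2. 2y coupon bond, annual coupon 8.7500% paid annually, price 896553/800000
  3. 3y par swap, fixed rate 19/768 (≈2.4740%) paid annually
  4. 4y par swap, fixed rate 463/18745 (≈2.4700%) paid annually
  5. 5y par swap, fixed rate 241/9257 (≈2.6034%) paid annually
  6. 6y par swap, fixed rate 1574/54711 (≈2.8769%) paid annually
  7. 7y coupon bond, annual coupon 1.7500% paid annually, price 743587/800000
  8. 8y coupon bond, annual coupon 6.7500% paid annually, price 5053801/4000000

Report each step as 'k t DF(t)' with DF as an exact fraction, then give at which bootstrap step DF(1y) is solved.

step 1 [1y] swap r/1=83/1917: DF=(1 − 83/1917·(0))/(1+83/1917) = 1917/2000 ≈ 0.958500
step 2 [2y] bond c/1=7/80: DF=(896553/800000 − 7/80·(0.958500))/(1+7/80) = 4767/5000 ≈ 0.953400
step 3 [3y] swap r/1=19/768: DF=(1 − 19/768·(0.958500+0.953400))/(1+19/768) = 9297/10000 ≈ 0.929700
step 4 [4y] swap r/1=463/18745: DF=(1 − 463/18745·(0.958500+0.953400+0.929700))/(1+463/18745) = 4537/5000 ≈ 0.907400
step 5 [5y] swap r/1=241/9257: DF=(1 − 241/9257·(0.958500+0.953400+0.929700+0.907400))/(1+241/9257) = 1759/2000 ≈ 0.879500
step 6 [6y] swap r/1=1574/54711: DF=(1 − 1574/54711·(0.958500+0.953400+0.929700+0.907400+0.879500))/(1+1574/54711) = 4213/5000 ≈ 0.842600
step 7 [7y] bond c/1=7/400: DF=(743587/800000 − 7/400·(0.958500+0.953400+0.929700+0.907400+0.879500+0.842600))/(1+7/400) = 4097/5000 ≈ 0.819400
step 8 [8y] bond c/1=27/400: DF=(5053801/4000000 − 27/400·(0.958500+0.953400+0.929700+0.907400+0.879500+0.842600+0.819400))/(1+27/400) = 3929/5000 ≈ 0.785800

1 1 1917/2000
2 2 4767/5000
3 3 9297/10000
4 4 4537/5000
5 5 1759/2000
6 6 4213/5000
7 7 4097/5000
8 8 3929/5000
DF(1y) is solved at step 1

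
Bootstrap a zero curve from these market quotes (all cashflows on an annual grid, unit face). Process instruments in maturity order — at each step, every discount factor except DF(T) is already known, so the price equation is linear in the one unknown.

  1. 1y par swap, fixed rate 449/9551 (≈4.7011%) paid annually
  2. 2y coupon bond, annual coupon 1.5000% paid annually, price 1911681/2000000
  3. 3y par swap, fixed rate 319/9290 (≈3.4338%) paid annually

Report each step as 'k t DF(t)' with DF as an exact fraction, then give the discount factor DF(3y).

1 1 9551/10000
2 2 2319/2500
3 3 9043/10000
DF(3y) = 9043/10000 ≈ 0.904300

step 1 [1y] swap r/1=449/9551: DF=(1 − 449/9551·(0))/(1+449/9551) = 9551/10000 ≈ 0.955100
step 2 [2y] bond c/1=3/200: DF=(1911681/2000000 − 3/200·(0.955100))/(1+3/200) = 2319/2500 ≈ 0.927600
step 3 [3y] swap r/1=319/9290: DF=(1 − 319/9290·(0.955100+0.927600))/(1+319/9290) = 9043/10000 ≈ 0.904300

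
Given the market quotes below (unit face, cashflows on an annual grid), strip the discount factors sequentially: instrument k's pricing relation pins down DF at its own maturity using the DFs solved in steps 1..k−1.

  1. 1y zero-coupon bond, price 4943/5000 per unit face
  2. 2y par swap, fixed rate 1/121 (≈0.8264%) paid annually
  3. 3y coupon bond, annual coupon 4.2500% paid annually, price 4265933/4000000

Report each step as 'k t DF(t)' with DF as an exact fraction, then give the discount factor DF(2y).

1 1 4943/5000
2 2 9837/10000
3 3 4713/5000
DF(2y) = 9837/10000 ≈ 0.983700

step 1 [1y] zero: DF = P = 4943/5000 ≈ 0.988600
step 2 [2y] swap r/1=1/121: DF=(1 − 1/121·(0.988600))/(1+1/121) = 9837/10000 ≈ 0.983700
step 3 [3y] bond c/1=17/400: DF=(4265933/4000000 − 17/400·(0.988600+0.983700))/(1+17/400) = 4713/5000 ≈ 0.942600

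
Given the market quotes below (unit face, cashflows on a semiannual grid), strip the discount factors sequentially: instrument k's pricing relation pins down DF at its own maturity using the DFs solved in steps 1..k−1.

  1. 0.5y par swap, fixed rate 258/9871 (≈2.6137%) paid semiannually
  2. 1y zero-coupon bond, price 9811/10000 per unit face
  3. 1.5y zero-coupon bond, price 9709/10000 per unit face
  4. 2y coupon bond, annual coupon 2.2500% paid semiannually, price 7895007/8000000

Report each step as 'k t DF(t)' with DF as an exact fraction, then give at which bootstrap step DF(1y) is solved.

1 1/2 9871/10000
2 1 9811/10000
3 3/2 9709/10000
4 2 1179/1250
DF(1y) is solved at step 2

step 1 [0.5y] swap r/2=129/9871: DF=(1 − 129/9871·(0))/(1+129/9871) = 9871/10000 ≈ 0.987100
step 2 [1y] zero: DF = P = 9811/10000 ≈ 0.981100
step 3 [1.5y] zero: DF = P = 9709/10000 ≈ 0.970900
step 4 [2y] bond c/2=9/800: DF=(7895007/8000000 − 9/800·(0.987100+0.981100+0.970900))/(1+9/800) = 1179/1250 ≈ 0.943200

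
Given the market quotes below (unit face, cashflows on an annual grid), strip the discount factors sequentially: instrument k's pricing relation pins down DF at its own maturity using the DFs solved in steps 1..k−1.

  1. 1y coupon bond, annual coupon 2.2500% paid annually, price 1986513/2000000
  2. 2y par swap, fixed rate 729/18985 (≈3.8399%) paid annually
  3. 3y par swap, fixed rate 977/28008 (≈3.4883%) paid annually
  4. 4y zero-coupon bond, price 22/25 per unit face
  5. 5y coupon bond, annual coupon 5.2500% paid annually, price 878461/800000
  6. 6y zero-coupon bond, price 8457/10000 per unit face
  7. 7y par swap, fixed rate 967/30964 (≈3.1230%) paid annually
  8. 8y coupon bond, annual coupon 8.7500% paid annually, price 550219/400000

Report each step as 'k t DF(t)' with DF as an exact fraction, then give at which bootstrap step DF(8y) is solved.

step 1 [1y] bond c/1=9/400: DF=(1986513/2000000 − 9/400·(0))/(1+9/400) = 4857/5000 ≈ 0.971400
step 2 [2y] swap r/1=729/18985: DF=(1 − 729/18985·(0.971400))/(1+729/18985) = 9271/10000 ≈ 0.927100
step 3 [3y] swap r/1=977/28008: DF=(1 − 977/28008·(0.971400+0.927100))/(1+977/28008) = 9023/10000 ≈ 0.902300
step 4 [4y] zero: DF = P = 22/25 ≈ 0.880000
step 5 [5y] bond c/1=21/400: DF=(878461/800000 − 21/400·(0.971400+0.927100+0.902300+0.880000))/(1+21/400) = 8597/10000 ≈ 0.859700
step 6 [6y] zero: DF = P = 8457/10000 ≈ 0.845700
step 7 [7y] swap r/1=967/30964: DF=(1 − 967/30964·(0.971400+0.927100+0.902300+0.880000+0.859700+0.845700))/(1+967/30964) = 4033/5000 ≈ 0.806600
step 8 [8y] bond c/1=7/80: DF=(550219/400000 − 7/80·(0.971400+0.927100+0.902300+0.880000+0.859700+0.845700+0.806600))/(1+7/80) = 3833/5000 ≈ 0.766600

1 1 4857/5000
2 2 9271/10000
3 3 9023/10000
4 4 22/25
5 5 8597/10000
6 6 8457/10000
7 7 4033/5000
8 8 3833/5000
DF(8y) is solved at step 8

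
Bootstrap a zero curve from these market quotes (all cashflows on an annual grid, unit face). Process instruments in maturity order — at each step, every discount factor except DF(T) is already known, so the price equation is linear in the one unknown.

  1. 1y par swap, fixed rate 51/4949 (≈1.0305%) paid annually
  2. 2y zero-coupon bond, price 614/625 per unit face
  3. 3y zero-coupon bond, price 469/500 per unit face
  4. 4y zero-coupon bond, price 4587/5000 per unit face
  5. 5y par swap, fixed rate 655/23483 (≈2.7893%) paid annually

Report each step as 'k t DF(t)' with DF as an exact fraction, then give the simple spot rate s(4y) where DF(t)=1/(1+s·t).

step 1 [1y] swap r/1=51/4949: DF=(1 − 51/4949·(0))/(1+51/4949) = 4949/5000 ≈ 0.989800
step 2 [2y] zero: DF = P = 614/625 ≈ 0.982400
step 3 [3y] zero: DF = P = 469/500 ≈ 0.938000
step 4 [4y] zero: DF = P = 4587/5000 ≈ 0.917400
step 5 [5y] swap r/1=655/23483: DF=(1 − 655/23483·(0.989800+0.982400+0.938000+0.917400))/(1+655/23483) = 869/1000 ≈ 0.869000

1 1 4949/5000
2 2 614/625
3 3 469/500
4 4 4587/5000
5 5 869/1000
s(4y) = (1/(4587/5000) − 1)/(4) = 413/18348 ≈ 2.2509%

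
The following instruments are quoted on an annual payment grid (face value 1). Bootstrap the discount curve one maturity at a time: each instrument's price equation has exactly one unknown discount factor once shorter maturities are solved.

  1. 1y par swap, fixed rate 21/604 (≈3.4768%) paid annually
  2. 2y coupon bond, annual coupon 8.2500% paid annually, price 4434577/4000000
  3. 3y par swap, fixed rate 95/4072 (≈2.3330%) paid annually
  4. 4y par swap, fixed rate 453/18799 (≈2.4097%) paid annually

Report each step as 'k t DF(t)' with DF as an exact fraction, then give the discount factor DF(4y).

1 1 604/625
2 2 1901/2000
3 3 1867/2000
4 4 4547/5000
DF(4y) = 4547/5000 ≈ 0.909400

step 1 [1y] swap r/1=21/604: DF=(1 − 21/604·(0))/(1+21/604) = 604/625 ≈ 0.966400
step 2 [2y] bond c/1=33/400: DF=(4434577/4000000 − 33/400·(0.966400))/(1+33/400) = 1901/2000 ≈ 0.950500
step 3 [3y] swap r/1=95/4072: DF=(1 − 95/4072·(0.966400+0.950500))/(1+95/4072) = 1867/2000 ≈ 0.933500
step 4 [4y] swap r/1=453/18799: DF=(1 − 453/18799·(0.966400+0.950500+0.933500))/(1+453/18799) = 4547/5000 ≈ 0.909400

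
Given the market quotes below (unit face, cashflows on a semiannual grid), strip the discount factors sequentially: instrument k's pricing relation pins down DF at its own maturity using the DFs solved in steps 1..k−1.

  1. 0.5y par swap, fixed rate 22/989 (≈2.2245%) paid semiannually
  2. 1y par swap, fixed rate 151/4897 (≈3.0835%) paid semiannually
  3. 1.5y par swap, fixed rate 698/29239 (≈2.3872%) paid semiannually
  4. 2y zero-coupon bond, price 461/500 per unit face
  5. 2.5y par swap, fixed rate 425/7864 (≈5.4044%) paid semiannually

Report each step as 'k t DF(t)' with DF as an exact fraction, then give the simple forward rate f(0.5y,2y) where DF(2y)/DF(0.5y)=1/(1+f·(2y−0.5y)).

1 1/2 989/1000
2 1 4849/5000
3 3/2 9651/10000
4 2 461/500
5 5/2 349/400
f(0.5y,2y) = ((989/1000)/(461/500) − 1)/(3/2) = 67/1383 ≈ 4.8445%

step 1 [0.5y] swap r/2=11/989: DF=(1 − 11/989·(0))/(1+11/989) = 989/1000 ≈ 0.989000
step 2 [1y] swap r/2=151/9794: DF=(1 − 151/9794·(0.989000))/(1+151/9794) = 4849/5000 ≈ 0.969800
step 3 [1.5y] swap r/2=349/29239: DF=(1 − 349/29239·(0.989000+0.969800))/(1+349/29239) = 9651/10000 ≈ 0.965100
step 4 [2y] zero: DF = P = 461/500 ≈ 0.922000
step 5 [2.5y] swap r/2=425/15728: DF=(1 − 425/15728·(0.989000+0.969800+0.965100+0.922000))/(1+425/15728) = 349/400 ≈ 0.872500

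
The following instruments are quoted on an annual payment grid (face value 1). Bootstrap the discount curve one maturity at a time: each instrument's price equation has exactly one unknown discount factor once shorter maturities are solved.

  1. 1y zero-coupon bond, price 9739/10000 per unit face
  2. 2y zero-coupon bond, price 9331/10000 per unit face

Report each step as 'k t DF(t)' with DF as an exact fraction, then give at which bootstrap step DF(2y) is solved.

1 1 9739/10000
2 2 9331/10000
DF(2y) is solved at step 2

step 1 [1y] zero: DF = P = 9739/10000 ≈ 0.973900
step 2 [2y] zero: DF = P = 9331/10000 ≈ 0.933100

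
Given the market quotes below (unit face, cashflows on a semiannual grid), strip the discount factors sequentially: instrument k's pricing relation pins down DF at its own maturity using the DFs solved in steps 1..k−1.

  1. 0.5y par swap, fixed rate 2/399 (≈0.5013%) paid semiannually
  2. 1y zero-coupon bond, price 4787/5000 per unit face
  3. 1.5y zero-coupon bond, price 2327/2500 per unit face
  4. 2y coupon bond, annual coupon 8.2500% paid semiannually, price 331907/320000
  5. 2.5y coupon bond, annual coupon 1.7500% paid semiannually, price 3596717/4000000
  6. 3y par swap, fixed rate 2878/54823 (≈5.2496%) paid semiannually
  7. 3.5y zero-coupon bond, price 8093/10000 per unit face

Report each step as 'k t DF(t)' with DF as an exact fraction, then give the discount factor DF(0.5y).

1 1/2 399/400
2 1 4787/5000
3 3/2 2327/2500
4 2 4409/5000
5 5/2 8587/10000
6 3 8561/10000
7 7/2 8093/10000
DF(0.5y) = 399/400 ≈ 0.997500

step 1 [0.5y] swap r/2=1/399: DF=(1 − 1/399·(0))/(1+1/399) = 399/400 ≈ 0.997500
step 2 [1y] zero: DF = P = 4787/5000 ≈ 0.957400
step 3 [1.5y] zero: DF = P = 2327/2500 ≈ 0.930800
step 4 [2y] bond c/2=33/800: DF=(331907/320000 − 33/800·(0.997500+0.957400+0.930800))/(1+33/800) = 4409/5000 ≈ 0.881800
step 5 [2.5y] bond c/2=7/800: DF=(3596717/4000000 − 7/800·(0.997500+0.957400+0.930800+0.881800))/(1+7/800) = 8587/10000 ≈ 0.858700
step 6 [3y] swap r/2=1439/54823: DF=(1 − 1439/54823·(0.997500+0.957400+0.930800+0.881800+0.858700))/(1+1439/54823) = 8561/10000 ≈ 0.856100
step 7 [3.5y] zero: DF = P = 8093/10000 ≈ 0.809300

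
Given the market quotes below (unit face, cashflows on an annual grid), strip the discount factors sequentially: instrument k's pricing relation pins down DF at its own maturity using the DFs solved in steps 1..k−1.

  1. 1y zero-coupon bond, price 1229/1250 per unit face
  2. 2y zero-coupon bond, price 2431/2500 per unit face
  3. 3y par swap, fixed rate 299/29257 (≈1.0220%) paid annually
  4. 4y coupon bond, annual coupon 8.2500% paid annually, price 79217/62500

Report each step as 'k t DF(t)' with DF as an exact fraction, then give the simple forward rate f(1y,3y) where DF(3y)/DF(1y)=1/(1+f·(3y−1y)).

1 1 1229/1250
2 2 2431/2500
3 3 9701/10000
4 4 9479/10000
f(1y,3y) = ((1229/1250)/(9701/10000) − 1)/(2) = 131/19402 ≈ 0.6752%

step 1 [1y] zero: DF = P = 1229/1250 ≈ 0.983200
step 2 [2y] zero: DF = P = 2431/2500 ≈ 0.972400
step 3 [3y] swap r/1=299/29257: DF=(1 − 299/29257·(0.983200+0.972400))/(1+299/29257) = 9701/10000 ≈ 0.970100
step 4 [4y] bond c/1=33/400: DF=(79217/62500 − 33/400·(0.983200+0.972400+0.970100))/(1+33/400) = 9479/10000 ≈ 0.947900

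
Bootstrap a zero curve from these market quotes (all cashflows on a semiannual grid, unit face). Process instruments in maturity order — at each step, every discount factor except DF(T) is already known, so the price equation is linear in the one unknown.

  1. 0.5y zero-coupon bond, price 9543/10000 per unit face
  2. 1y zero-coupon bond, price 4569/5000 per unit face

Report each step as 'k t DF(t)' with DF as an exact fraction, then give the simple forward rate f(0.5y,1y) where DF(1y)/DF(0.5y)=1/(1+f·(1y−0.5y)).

step 1 [0.5y] zero: DF = P = 9543/10000 ≈ 0.954300
step 2 [1y] zero: DF = P = 4569/5000 ≈ 0.913800

1 1/2 9543/10000
2 1 4569/5000
f(0.5y,1y) = ((9543/10000)/(4569/5000) − 1)/(1/2) = 135/1523 ≈ 8.8641%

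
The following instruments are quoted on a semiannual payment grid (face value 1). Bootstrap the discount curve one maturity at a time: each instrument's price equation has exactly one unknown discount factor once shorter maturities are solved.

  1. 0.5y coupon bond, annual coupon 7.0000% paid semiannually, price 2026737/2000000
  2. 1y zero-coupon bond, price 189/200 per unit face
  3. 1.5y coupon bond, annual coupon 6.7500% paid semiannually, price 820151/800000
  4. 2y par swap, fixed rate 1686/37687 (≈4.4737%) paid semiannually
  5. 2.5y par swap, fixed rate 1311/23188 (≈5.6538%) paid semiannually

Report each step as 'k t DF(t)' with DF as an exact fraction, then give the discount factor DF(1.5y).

1 1/2 9791/10000
2 1 189/200
3 3/2 9289/10000
4 2 9157/10000
5 5/2 8689/10000
DF(1.5y) = 9289/10000 ≈ 0.928900

step 1 [0.5y] bond c/2=7/200: DF=(2026737/2000000 − 7/200·(0))/(1+7/200) = 9791/10000 ≈ 0.979100
step 2 [1y] zero: DF = P = 189/200 ≈ 0.945000
step 3 [1.5y] bond c/2=27/800: DF=(820151/800000 − 27/800·(0.979100+0.945000))/(1+27/800) = 9289/10000 ≈ 0.928900
step 4 [2y] swap r/2=843/37687: DF=(1 − 843/37687·(0.979100+0.945000+0.928900))/(1+843/37687) = 9157/10000 ≈ 0.915700
step 5 [2.5y] swap r/2=1311/46376: DF=(1 − 1311/46376·(0.979100+0.945000+0.928900+0.915700))/(1+1311/46376) = 8689/10000 ≈ 0.868900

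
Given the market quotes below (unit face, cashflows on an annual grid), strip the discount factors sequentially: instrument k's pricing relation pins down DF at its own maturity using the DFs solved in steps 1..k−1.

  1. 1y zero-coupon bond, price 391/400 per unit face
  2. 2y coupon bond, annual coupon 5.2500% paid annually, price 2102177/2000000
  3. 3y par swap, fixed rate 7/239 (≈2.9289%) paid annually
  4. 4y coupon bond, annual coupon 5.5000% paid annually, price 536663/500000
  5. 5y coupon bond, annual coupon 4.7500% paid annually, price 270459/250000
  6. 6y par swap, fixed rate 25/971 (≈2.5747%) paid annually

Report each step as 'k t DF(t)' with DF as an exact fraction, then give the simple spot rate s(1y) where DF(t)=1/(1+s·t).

1 1 391/400
2 2 9499/10000
3 3 9167/10000
4 4 8691/10000
5 5 2161/2500
6 6 43/50
s(1y) = (1/(391/400) − 1)/(1) = 9/391 ≈ 2.3018%

step 1 [1y] zero: DF = P = 391/400 ≈ 0.977500
step 2 [2y] bond c/1=21/400: DF=(2102177/2000000 − 21/400·(0.977500))/(1+21/400) = 9499/10000 ≈ 0.949900
step 3 [3y] swap r/1=7/239: DF=(1 − 7/239·(0.977500+0.949900))/(1+7/239) = 9167/10000 ≈ 0.916700
step 4 [4y] bond c/1=11/200: DF=(536663/500000 − 11/200·(0.977500+0.949900+0.916700))/(1+11/200) = 8691/10000 ≈ 0.869100
step 5 [5y] bond c/1=19/400: DF=(270459/250000 − 19/400·(0.977500+0.949900+0.916700+0.869100))/(1+19/400) = 2161/2500 ≈ 0.864400
step 6 [6y] swap r/1=25/971: DF=(1 − 25/971·(0.977500+0.949900+0.916700+0.869100+0.864400))/(1+25/971) = 43/50 ≈ 0.860000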